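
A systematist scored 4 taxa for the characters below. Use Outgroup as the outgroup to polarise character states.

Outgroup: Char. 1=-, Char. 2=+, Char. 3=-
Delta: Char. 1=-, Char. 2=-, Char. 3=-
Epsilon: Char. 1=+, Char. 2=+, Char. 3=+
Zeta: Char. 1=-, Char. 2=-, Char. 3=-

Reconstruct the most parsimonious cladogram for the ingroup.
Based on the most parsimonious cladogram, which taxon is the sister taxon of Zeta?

Character polarity is set by the outgroup: the derived state is whichever differs from the outgroup's state, so for Char. 2 the derived state is '-', and for the remaining characters it is '+'.
Char. 1 (derived state '+') is unique to Epsilon (autapomorphy; uninformative for grouping).
Char. 2 (derived state '-') is shared by Delta and Zeta — a synapomorphy uniting that clade.
Char. 3 (derived state '+') is unique to Epsilon (autapomorphy; uninformative for grouping).
Most parsimonious ingroup topology: ((Delta,Zeta),Epsilon).
Zeta and Delta form a cherry on this tree, so they are sister taxa.

Delta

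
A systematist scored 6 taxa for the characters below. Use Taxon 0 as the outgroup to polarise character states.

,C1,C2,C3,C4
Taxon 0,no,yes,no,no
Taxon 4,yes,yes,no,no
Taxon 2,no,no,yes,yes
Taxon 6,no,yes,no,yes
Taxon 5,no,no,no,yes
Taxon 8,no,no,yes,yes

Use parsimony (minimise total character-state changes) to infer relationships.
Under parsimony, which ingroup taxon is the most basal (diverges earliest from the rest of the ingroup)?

Taxon 4

Character polarity is set by the outgroup: the derived state is whichever differs from the outgroup's state, so for C2 the derived state is 'no', and for the remaining characters it is 'yes'.
C1: derived state 'yes' in Taxon 4 only — an autapomorphy, so it tells us nothing about relationships among taxa.
C2 (derived state 'no') is shared by Taxon 2, Taxon 5, and Taxon 8 — a synapomorphy uniting that clade.
C3: derived state 'yes' in Taxon 2 and Taxon 8 only — synapomorphy for {Taxon 2, Taxon 8}.
Only Taxon 2, Taxon 5, Taxon 6, and Taxon 8 show the derived state 'yes' for C4, supporting them as a clade.
Most parsimonious ingroup topology: (Taxon 4,(((Taxon 2,Taxon 8),Taxon 5),Taxon 6)).
Taxon 4 is sister to the clade containing all other ingroup taxa, so it is the earliest-diverging (most basal) ingroup lineage.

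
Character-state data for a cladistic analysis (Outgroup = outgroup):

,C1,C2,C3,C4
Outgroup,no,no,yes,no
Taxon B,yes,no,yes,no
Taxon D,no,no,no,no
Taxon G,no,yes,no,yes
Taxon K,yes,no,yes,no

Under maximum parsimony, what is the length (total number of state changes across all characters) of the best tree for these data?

Character polarity is set by the outgroup: the derived state is whichever differs from the outgroup's state, so for C3 the derived state is 'no', and for the remaining characters it is 'yes'.
C1 (derived state 'yes') is shared by Taxon B and Taxon K — a synapomorphy uniting that clade.
C2: derived state 'yes' in Taxon G only — an autapomorphy, so it tells us nothing about relationships among taxa.
Only Taxon D and Taxon G show the derived state 'no' for C3, supporting them as a clade.
C4: derived state 'yes' in Taxon G only — an autapomorphy, so it tells us nothing about relationships among taxa.
Most parsimonious ingroup topology: ((Taxon B,Taxon K),(Taxon D,Taxon G)).
Changes per character on this tree: C1: 1; C2: 1; C3: 1; C4: 1.
Total = 4.

4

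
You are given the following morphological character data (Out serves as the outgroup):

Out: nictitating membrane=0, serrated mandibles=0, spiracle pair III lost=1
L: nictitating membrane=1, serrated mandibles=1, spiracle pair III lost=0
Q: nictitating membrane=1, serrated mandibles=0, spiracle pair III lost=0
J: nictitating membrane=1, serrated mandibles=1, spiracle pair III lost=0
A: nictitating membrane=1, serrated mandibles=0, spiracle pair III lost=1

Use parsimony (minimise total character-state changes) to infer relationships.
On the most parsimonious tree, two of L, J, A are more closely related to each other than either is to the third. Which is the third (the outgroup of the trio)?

Character polarity is set by the outgroup: the derived state is whichever differs from the outgroup's state, so for spiracle pair III lost the derived state is '0', and for the remaining characters it is '1'.
All ingroup taxa share the derived state '1' for nictitating membrane; it defines the ingroup but does not resolve relationships within it.
serrated mandibles (derived state '1') is shared by J and L — a synapomorphy uniting that clade.
spiracle pair III lost: derived state '0' in J, L, and Q only — synapomorphy for {J, L, Q}.
Most parsimonious ingroup topology: (((L,J),Q),A).
J and L share a more recent common ancestor with each other than either does with A, so A is the least closely related of the three.

A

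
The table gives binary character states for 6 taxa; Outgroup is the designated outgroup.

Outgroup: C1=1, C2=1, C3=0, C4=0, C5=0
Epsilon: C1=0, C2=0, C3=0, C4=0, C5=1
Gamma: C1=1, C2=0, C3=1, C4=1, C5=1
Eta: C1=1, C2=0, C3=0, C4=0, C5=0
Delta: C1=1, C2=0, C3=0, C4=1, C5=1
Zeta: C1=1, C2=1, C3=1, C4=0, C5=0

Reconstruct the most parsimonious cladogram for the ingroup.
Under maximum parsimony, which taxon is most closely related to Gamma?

Character polarity is set by the outgroup: the derived state is whichever differs from the outgroup's state, so for C1, C2 the derived state is '0', and for the remaining characters it is '1'.
C1 (derived state '0') is unique to Epsilon (autapomorphy; uninformative for grouping).
C2 (derived state '0') is shared by Delta, Epsilon, Eta, and Gamma — a synapomorphy uniting that clade.
C3 groups Gamma and Zeta, which is incompatible with the clades supported by the remaining characters; treating it as convergent (homoplasy) costs fewer steps than any alternative tree.
Only Delta and Gamma show the derived state '1' for C4, supporting them as a clade.
Only Delta, Epsilon, and Gamma show the derived state '1' for C5, supporting them as a clade.
Most parsimonious ingroup topology: (((Epsilon,(Gamma,Delta)),Eta),Zeta).
Gamma and Delta form a cherry on this tree, so they are sister taxa.

Delta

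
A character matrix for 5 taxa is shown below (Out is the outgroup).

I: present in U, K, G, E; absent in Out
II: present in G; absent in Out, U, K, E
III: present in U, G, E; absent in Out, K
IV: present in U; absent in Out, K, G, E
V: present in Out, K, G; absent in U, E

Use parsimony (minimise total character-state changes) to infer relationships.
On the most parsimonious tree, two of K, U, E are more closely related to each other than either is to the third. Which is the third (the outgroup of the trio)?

Character polarity is set by the outgroup: the derived state is whichever differs from the outgroup's state, so for V the derived state is 'absent', and for the remaining characters it is 'present'.
I (derived state 'present') is shared by all ingroup taxa — unites the whole ingroup.
II: derived state 'present' in G only — an autapomorphy, so it tells us nothing about relationships among taxa.
III: derived state 'present' in E, G, and U only — synapomorphy for {E, G, U}.
IV (derived state 'present') is unique to U (autapomorphy; uninformative for grouping).
Only E and U show the derived state 'absent' for V, supporting them as a clade.
Most parsimonious ingroup topology: (((U,E),G),K).
U and E share a more recent common ancestor with each other than either does with K, so K is the least closely related of the three.

K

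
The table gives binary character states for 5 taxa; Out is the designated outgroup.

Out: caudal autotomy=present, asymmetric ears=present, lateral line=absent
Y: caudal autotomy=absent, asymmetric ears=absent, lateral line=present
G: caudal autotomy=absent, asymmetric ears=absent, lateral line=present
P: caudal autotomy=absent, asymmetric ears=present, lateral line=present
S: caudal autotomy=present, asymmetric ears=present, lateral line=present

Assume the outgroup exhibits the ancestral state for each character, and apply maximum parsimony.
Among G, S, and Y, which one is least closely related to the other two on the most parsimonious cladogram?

Character polarity is set by the outgroup: the derived state is whichever differs from the outgroup's state, so for caudal autotomy, asymmetric ears the derived state is 'absent', and for the remaining characters it is 'present'.
caudal autotomy: derived state 'absent' in G, P, and Y only — synapomorphy for {G, P, Y}.
asymmetric ears (derived state 'absent') is shared by G and Y — a synapomorphy uniting that clade.
lateral line (derived state 'present') is shared by all ingroup taxa — unites the whole ingroup.
Most parsimonious ingroup topology: (((Y,G),P),S).
Y and G share a more recent common ancestor with each other than either does with S, so S is the least closely related of the three.

S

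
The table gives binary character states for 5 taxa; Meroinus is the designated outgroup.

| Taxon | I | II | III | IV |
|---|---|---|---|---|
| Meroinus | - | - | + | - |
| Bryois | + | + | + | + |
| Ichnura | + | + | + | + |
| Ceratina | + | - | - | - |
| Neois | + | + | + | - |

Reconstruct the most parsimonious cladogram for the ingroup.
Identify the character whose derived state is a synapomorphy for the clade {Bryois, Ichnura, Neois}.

II

Character polarity is set by the outgroup: the derived state is whichever differs from the outgroup's state, so for III the derived state is '-', and for the remaining characters it is '+'.
I (derived state '+') is shared by all ingroup taxa — unites the whole ingroup.
II (derived state '+') is shared by Bryois, Ichnura, and Neois — a synapomorphy uniting that clade.
III: derived state '-' in Ceratina only — an autapomorphy, so it tells us nothing about relationships among taxa.
IV (derived state '+') is shared by Bryois and Ichnura — a synapomorphy uniting that clade.
Most parsimonious ingroup topology: (((Bryois,Ichnura),Neois),Ceratina).
The clade {Bryois, Ichnura, Neois} is supported by II: its derived state '+' occurs in exactly those taxa and in no other taxon (including the outgroup).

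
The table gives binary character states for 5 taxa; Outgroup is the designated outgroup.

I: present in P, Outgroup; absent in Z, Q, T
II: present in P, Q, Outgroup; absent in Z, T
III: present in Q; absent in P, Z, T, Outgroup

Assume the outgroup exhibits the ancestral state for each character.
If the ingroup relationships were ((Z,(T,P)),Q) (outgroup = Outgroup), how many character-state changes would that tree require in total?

5

Map each character onto ((Z,(T,P)),Q) (rooted by Outgroup) and count the minimum state changes it requires (Fitch parsimony):
I: 2; II: 2; III: 1.
Total tree length = 5.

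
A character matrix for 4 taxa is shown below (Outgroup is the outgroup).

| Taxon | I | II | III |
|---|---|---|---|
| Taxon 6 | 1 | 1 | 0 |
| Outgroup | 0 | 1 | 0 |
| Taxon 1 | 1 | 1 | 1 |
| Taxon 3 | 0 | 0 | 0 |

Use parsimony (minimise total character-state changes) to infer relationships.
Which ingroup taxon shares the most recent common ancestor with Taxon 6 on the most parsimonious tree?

Taxon 1

Character polarity is set by the outgroup: the derived state is whichever differs from the outgroup's state, so for II the derived state is '0', and for the remaining characters it is '1'.
I: derived state '1' in Taxon 1 and Taxon 6 only — synapomorphy for {Taxon 1, Taxon 6}.
II (derived state '0') is unique to Taxon 3 (autapomorphy; uninformative for grouping).
III: derived state '1' in Taxon 1 only — an autapomorphy, so it tells us nothing about relationships among taxa.
Most parsimonious ingroup topology: ((Taxon 1,Taxon 6),Taxon 3).
Taxon 6 and Taxon 1 form a cherry on this tree, so they are sister taxa.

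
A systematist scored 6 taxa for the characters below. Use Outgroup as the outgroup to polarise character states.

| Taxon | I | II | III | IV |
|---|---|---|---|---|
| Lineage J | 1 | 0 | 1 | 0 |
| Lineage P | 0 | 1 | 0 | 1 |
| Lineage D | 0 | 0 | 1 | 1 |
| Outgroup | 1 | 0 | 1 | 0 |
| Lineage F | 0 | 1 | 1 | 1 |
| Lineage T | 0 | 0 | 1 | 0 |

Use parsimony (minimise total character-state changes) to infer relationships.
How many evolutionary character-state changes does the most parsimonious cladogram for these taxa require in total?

Character polarity is set by the outgroup: the derived state is whichever differs from the outgroup's state, so for I, III the derived state is '0', and for the remaining characters it is '1'.
I (derived state '0') is shared by Lineage D, Lineage F, Lineage P, and Lineage T — a synapomorphy uniting that clade.
Only Lineage F and Lineage P show the derived state '1' for II, supporting them as a clade.
III: derived state '0' in Lineage P only — an autapomorphy, so it tells us nothing about relationships among taxa.
Only Lineage D, Lineage F, and Lineage P show the derived state '1' for IV, supporting them as a clade.
Most parsimonious ingroup topology: (Lineage J,(((Lineage P,Lineage F),Lineage D),Lineage T)).
Changes per character on this tree: I: 1; II: 1; III: 1; IV: 1.
Total = 4.

4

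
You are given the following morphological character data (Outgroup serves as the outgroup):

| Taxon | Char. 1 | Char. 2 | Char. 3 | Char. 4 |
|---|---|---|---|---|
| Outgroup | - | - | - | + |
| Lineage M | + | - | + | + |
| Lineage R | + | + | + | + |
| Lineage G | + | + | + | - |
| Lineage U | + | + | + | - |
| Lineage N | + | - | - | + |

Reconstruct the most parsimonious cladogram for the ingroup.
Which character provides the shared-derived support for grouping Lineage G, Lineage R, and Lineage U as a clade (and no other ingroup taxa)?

Character polarity is set by the outgroup: the derived state is whichever differs from the outgroup's state, so for Char. 4 the derived state is '-', and for the remaining characters it is '+'.
All ingroup taxa share the derived state '+' for Char. 1; it defines the ingroup but does not resolve relationships within it.
Char. 2 (derived state '+') is shared by Lineage G, Lineage R, and Lineage U — a synapomorphy uniting that clade.
Char. 3: derived state '+' in Lineage G, Lineage M, Lineage R, and Lineage U only — synapomorphy for {Lineage G, Lineage M, Lineage R, Lineage U}.
Char. 4: derived state '-' in Lineage G and Lineage U only — synapomorphy for {Lineage G, Lineage U}.
Most parsimonious ingroup topology: ((Lineage M,(Lineage R,(Lineage G,Lineage U))),Lineage N).
The clade {Lineage G, Lineage R, Lineage U} is supported by Char. 2: its derived state '+' occurs in exactly those taxa and in no other taxon (including the outgroup).

Char. 2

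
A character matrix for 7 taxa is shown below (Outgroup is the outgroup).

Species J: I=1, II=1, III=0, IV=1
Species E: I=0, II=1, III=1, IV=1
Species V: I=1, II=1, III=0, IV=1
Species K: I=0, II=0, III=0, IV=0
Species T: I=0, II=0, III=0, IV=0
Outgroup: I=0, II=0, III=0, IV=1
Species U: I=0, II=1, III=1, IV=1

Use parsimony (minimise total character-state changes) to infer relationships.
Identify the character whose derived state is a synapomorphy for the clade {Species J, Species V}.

I

Character polarity is set by the outgroup: the derived state is whichever differs from the outgroup's state, so for IV the derived state is '0', and for the remaining characters it is '1'.
I: derived state '1' in Species J and Species V only — synapomorphy for {Species J, Species V}.
II: derived state '1' in Species E, Species J, Species U, and Species V only — synapomorphy for {Species E, Species J, Species U, Species V}.
Only Species E and Species U show the derived state '1' for III, supporting them as a clade.
IV (derived state '0') is shared by Species K and Species T — a synapomorphy uniting that clade.
Most parsimonious ingroup topology: (((Species U,Species E),(Species V,Species J)),(Species T,Species K)).
The clade {Species J, Species V} is supported by I: its derived state '1' occurs in exactly those taxa and in no other taxon (including the outgroup).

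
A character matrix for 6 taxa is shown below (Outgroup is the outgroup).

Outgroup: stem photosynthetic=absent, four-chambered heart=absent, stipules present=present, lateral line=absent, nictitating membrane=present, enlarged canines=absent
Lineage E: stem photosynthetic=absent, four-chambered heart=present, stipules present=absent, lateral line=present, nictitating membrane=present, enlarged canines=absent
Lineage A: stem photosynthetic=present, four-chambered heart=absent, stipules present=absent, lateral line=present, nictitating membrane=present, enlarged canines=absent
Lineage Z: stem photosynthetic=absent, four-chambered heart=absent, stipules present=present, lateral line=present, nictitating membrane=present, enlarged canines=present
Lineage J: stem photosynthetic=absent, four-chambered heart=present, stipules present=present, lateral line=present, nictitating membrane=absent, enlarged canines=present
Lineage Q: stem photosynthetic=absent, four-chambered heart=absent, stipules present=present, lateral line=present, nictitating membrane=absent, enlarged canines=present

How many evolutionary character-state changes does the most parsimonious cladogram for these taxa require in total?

7

Character polarity is set by the outgroup: the derived state is whichever differs from the outgroup's state, so for stipules present, nictitating membrane the derived state is 'absent', and for the remaining characters it is 'present'.
stem photosynthetic: derived state 'present' in Lineage A only — an autapomorphy, so it tells us nothing about relationships among taxa.
four-chambered heart groups Lineage E and Lineage J, which is incompatible with the clades supported by the remaining characters; treating it as convergent (homoplasy) costs fewer steps than any alternative tree.
stipules present: derived state 'absent' in Lineage A and Lineage E only — synapomorphy for {Lineage A, Lineage E}.
All ingroup taxa share the derived state 'present' for lateral line; it defines the ingroup but does not resolve relationships within it.
Only Lineage J and Lineage Q show the derived state 'absent' for nictitating membrane, supporting them as a clade.
enlarged canines (derived state 'present') is shared by Lineage J, Lineage Q, and Lineage Z — a synapomorphy uniting that clade.
Most parsimonious ingroup topology: ((Lineage E,Lineage A),(Lineage Z,(Lineage J,Lineage Q))).
Changes per character on this tree: stem photosynthetic: 1; four-chambered heart: 2; stipules present: 1; lateral line: 1; nictitating membrane: 1; enlarged canines: 1.
Total = 7.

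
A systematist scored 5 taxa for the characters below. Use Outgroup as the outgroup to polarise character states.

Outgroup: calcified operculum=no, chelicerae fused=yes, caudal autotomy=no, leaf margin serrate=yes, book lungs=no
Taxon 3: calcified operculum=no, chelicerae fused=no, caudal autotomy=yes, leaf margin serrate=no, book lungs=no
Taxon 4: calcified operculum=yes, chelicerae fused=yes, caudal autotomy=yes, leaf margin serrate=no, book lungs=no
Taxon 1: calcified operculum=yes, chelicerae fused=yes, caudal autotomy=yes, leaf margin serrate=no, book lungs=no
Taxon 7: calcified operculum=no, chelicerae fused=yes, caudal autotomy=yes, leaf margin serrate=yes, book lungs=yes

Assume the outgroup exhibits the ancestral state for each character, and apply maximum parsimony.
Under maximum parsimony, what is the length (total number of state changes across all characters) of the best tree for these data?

5

Character polarity is set by the outgroup: the derived state is whichever differs from the outgroup's state, so for chelicerae fused, leaf margin serrate the derived state is 'no', and for the remaining characters it is 'yes'.
calcified operculum: derived state 'yes' in Taxon 1 and Taxon 4 only — synapomorphy for {Taxon 1, Taxon 4}.
chelicerae fused: derived state 'no' in Taxon 3 only — an autapomorphy, so it tells us nothing about relationships among taxa.
All ingroup taxa share the derived state 'yes' for caudal autotomy; it defines the ingroup but does not resolve relationships within it.
leaf margin serrate (derived state 'no') is shared by Taxon 1, Taxon 3, and Taxon 4 — a synapomorphy uniting that clade.
book lungs (derived state 'yes') is unique to Taxon 7 (autapomorphy; uninformative for grouping).
Most parsimonious ingroup topology: ((Taxon 3,(Taxon 4,Taxon 1)),Taxon 7).
Changes per character on this tree: calcified operculum: 1; chelicerae fused: 1; caudal autotomy: 1; leaf margin serrate: 1; book lungs: 1.
Total = 5.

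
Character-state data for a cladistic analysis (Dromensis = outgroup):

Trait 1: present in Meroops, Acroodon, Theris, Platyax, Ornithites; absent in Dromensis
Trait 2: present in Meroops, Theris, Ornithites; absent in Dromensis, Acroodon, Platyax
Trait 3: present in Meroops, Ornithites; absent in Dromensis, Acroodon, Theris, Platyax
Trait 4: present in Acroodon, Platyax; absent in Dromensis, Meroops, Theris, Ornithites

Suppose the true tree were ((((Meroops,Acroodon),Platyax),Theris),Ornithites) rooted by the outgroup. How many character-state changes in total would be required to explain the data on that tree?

8

Map each character onto ((((Meroops,Acroodon),Platyax),Theris),Ornithites) (rooted by Dromensis) and count the minimum state changes it requires (Fitch parsimony):
Trait 1: 1; Trait 2: 3; Trait 3: 2; Trait 4: 2.
Total tree length = 8.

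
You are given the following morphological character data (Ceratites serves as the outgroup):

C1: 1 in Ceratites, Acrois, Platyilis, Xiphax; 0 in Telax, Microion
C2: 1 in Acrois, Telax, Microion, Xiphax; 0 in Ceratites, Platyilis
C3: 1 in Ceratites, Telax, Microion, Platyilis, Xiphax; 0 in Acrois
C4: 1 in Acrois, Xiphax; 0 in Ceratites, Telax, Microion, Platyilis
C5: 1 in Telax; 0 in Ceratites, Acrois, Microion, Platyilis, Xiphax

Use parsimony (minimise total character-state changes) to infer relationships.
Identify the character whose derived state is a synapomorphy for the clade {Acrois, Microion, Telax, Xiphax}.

C2

Character polarity is set by the outgroup: the derived state is whichever differs from the outgroup's state, so for C1, C3 the derived state is '0', and for the remaining characters it is '1'.
Only Microion and Telax show the derived state '0' for C1, supporting them as a clade.
Only Acrois, Microion, Telax, and Xiphax show the derived state '1' for C2, supporting them as a clade.
C3: derived state '0' in Acrois only — an autapomorphy, so it tells us nothing about relationships among taxa.
C4: derived state '1' in Acrois and Xiphax only — synapomorphy for {Acrois, Xiphax}.
C5: derived state '1' in Telax only — an autapomorphy, so it tells us nothing about relationships among taxa.
Most parsimonious ingroup topology: (((Acrois,Xiphax),(Telax,Microion)),Platyilis).
The clade {Acrois, Microion, Telax, Xiphax} is supported by C2: its derived state '1' occurs in exactly those taxa and in no other taxon (including the outgroup).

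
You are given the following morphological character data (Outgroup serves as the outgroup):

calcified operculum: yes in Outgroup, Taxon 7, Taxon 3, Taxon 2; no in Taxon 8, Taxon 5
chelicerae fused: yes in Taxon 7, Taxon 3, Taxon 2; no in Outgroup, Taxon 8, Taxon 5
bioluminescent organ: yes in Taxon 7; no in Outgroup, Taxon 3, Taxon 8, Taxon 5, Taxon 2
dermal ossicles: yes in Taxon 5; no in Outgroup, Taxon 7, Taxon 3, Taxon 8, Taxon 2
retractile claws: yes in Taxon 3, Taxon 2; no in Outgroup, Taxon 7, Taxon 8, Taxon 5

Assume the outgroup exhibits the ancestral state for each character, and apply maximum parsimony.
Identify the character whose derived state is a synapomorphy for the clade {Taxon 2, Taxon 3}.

Character polarity is set by the outgroup: the derived state is whichever differs from the outgroup's state, so for calcified operculum the derived state is 'no', and for the remaining characters it is 'yes'.
Only Taxon 5 and Taxon 8 show the derived state 'no' for calcified operculum, supporting them as a clade.
chelicerae fused: derived state 'yes' in Taxon 2, Taxon 3, and Taxon 7 only — synapomorphy for {Taxon 2, Taxon 3, Taxon 7}.
bioluminescent organ (derived state 'yes') is unique to Taxon 7 (autapomorphy; uninformative for grouping).
dermal ossicles (derived state 'yes') is unique to Taxon 5 (autapomorphy; uninformative for grouping).
Only Taxon 2 and Taxon 3 show the derived state 'yes' for retractile claws, supporting them as a clade.
Most parsimonious ingroup topology: ((Taxon 7,(Taxon 3,Taxon 2)),(Taxon 8,Taxon 5)).
The clade {Taxon 2, Taxon 3} is supported by retractile claws: its derived state 'yes' occurs in exactly those taxa and in no other taxon (including the outgroup).

retractile claws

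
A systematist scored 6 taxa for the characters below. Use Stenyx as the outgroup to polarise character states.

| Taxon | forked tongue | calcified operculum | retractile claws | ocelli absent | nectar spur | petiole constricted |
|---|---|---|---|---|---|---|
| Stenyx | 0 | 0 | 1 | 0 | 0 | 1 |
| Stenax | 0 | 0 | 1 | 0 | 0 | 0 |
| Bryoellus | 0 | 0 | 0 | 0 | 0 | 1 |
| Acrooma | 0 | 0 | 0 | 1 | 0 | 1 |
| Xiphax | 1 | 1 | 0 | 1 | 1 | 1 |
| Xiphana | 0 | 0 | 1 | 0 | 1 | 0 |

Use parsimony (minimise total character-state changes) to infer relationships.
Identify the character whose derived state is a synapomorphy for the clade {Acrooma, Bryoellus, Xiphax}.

retractile claws

Character polarity is set by the outgroup: the derived state is whichever differs from the outgroup's state, so for retractile claws, petiole constricted the derived state is '0', and for the remaining characters it is '1'.
forked tongue: derived state '1' in Xiphax only — an autapomorphy, so it tells us nothing about relationships among taxa.
calcified operculum: derived state '1' in Xiphax only — an autapomorphy, so it tells us nothing about relationships among taxa.
retractile claws (derived state '0') is shared by Acrooma, Bryoellus, and Xiphax — a synapomorphy uniting that clade.
ocelli absent (derived state '1') is shared by Acrooma and Xiphax — a synapomorphy uniting that clade.
nectar spur (state '1') occurs in Xiphana and Xiphax but conflicts with the nesting implied by the other characters — most parsimoniously interpreted as homoplasy.
Only Stenax and Xiphana show the derived state '0' for petiole constricted, supporting them as a clade.
Most parsimonious ingroup topology: ((Stenax,Xiphana),(Bryoellus,(Acrooma,Xiphax))).
The clade {Acrooma, Bryoellus, Xiphax} is supported by retractile claws: its derived state '0' occurs in exactly those taxa and in no other taxon (including the outgroup).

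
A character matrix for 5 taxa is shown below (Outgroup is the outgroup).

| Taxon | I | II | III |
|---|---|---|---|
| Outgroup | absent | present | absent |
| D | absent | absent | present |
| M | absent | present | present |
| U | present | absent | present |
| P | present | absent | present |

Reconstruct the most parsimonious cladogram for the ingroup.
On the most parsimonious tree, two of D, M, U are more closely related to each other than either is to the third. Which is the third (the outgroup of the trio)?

Character polarity is set by the outgroup: the derived state is whichever differs from the outgroup's state, so for II the derived state is 'absent', and for the remaining characters it is 'present'.
I: derived state 'present' in P and U only — synapomorphy for {P, U}.
II (derived state 'absent') is shared by D, P, and U — a synapomorphy uniting that clade.
All ingroup taxa share the derived state 'present' for III; it defines the ingroup but does not resolve relationships within it.
Most parsimonious ingroup topology: ((D,(U,P)),M).
U and D share a more recent common ancestor with each other than either does with M, so M is the least closely related of the three.

M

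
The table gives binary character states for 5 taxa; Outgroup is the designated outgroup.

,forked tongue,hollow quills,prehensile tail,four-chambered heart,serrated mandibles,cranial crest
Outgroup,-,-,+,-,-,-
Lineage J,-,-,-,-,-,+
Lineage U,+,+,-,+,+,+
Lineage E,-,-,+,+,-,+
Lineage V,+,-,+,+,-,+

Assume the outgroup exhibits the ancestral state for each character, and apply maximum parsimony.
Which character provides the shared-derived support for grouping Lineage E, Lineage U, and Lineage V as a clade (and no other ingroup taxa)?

four-chambered heart

Character polarity is set by the outgroup: the derived state is whichever differs from the outgroup's state, so for prehensile tail the derived state is '-', and for the remaining characters it is '+'.
forked tongue (derived state '+') is shared by Lineage U and Lineage V — a synapomorphy uniting that clade.
hollow quills: derived state '+' in Lineage U only — an autapomorphy, so it tells us nothing about relationships among taxa.
prehensile tail (state '-') occurs in Lineage J and Lineage U but conflicts with the nesting implied by the other characters — most parsimoniously interpreted as homoplasy.
four-chambered heart (derived state '+') is shared by Lineage E, Lineage U, and Lineage V — a synapomorphy uniting that clade.
serrated mandibles: derived state '+' in Lineage U only — an autapomorphy, so it tells us nothing about relationships among taxa.
All ingroup taxa share the derived state '+' for cranial crest; it defines the ingroup but does not resolve relationships within it.
Most parsimonious ingroup topology: (Lineage J,((Lineage U,Lineage V),Lineage E)).
The clade {Lineage E, Lineage U, Lineage V} is supported by four-chambered heart: its derived state '+' occurs in exactly those taxa and in no other taxon (including the outgroup).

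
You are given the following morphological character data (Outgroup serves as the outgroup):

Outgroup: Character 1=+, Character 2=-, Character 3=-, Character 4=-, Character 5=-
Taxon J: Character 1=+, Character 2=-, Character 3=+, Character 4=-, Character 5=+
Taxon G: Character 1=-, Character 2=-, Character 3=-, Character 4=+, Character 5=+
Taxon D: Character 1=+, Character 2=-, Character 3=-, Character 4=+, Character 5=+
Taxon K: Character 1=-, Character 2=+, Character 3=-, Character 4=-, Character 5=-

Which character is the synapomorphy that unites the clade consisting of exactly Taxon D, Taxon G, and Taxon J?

Character 5

Character polarity is set by the outgroup: the derived state is whichever differs from the outgroup's state, so for Character 1 the derived state is '-', and for the remaining characters it is '+'.
Character 1 (state '-') occurs in Taxon G and Taxon K but conflicts with the nesting implied by the other characters — most parsimoniously interpreted as homoplasy.
Character 2 (derived state '+') is unique to Taxon K (autapomorphy; uninformative for grouping).
Character 3: derived state '+' in Taxon J only — an autapomorphy, so it tells us nothing about relationships among taxa.
Character 4 (derived state '+') is shared by Taxon D and Taxon G — a synapomorphy uniting that clade.
Character 5 (derived state '+') is shared by Taxon D, Taxon G, and Taxon J — a synapomorphy uniting that clade.
Most parsimonious ingroup topology: ((Taxon J,(Taxon G,Taxon D)),Taxon K).
The clade {Taxon D, Taxon G, Taxon J} is supported by Character 5: its derived state '+' occurs in exactly those taxa and in no other taxon (including the outgroup).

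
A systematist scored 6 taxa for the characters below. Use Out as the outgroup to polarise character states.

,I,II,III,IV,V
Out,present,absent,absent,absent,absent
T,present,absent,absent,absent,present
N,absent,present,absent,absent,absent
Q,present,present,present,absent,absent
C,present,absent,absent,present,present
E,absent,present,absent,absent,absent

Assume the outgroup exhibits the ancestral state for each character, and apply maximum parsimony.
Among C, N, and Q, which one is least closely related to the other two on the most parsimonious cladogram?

Character polarity is set by the outgroup: the derived state is whichever differs from the outgroup's state, so for I the derived state is 'absent', and for the remaining characters it is 'present'.
I (derived state 'absent') is shared by E and N — a synapomorphy uniting that clade.
II: derived state 'present' in E, N, and Q only — synapomorphy for {E, N, Q}.
III: derived state 'present' in Q only — an autapomorphy, so it tells us nothing about relationships among taxa.
IV (derived state 'present') is unique to C (autapomorphy; uninformative for grouping).
V: derived state 'present' in C and T only — synapomorphy for {C, T}.
Most parsimonious ingroup topology: ((T,C),((N,E),Q)).
N and Q share a more recent common ancestor with each other than either does with C, so C is the least closely related of the three.

C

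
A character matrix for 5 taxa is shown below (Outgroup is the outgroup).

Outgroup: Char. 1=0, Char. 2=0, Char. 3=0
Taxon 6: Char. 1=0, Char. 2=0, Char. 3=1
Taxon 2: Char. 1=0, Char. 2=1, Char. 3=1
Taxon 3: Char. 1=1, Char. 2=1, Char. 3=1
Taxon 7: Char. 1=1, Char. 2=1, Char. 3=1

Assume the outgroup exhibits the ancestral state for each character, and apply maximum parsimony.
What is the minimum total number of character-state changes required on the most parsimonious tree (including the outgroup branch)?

3

The outgroup has state '0' for every character, so '1' is the derived state throughout.
Char. 1: derived state '1' in Taxon 3 and Taxon 7 only — synapomorphy for {Taxon 3, Taxon 7}.
Char. 2: derived state '1' in Taxon 2, Taxon 3, and Taxon 7 only — synapomorphy for {Taxon 2, Taxon 3, Taxon 7}.
All ingroup taxa share the derived state '1' for Char. 3; it defines the ingroup but does not resolve relationships within it.
Most parsimonious ingroup topology: (Taxon 6,(Taxon 2,(Taxon 3,Taxon 7))).
Changes per character on this tree: Char. 1: 1; Char. 2: 1; Char. 3: 1.
Total = 3.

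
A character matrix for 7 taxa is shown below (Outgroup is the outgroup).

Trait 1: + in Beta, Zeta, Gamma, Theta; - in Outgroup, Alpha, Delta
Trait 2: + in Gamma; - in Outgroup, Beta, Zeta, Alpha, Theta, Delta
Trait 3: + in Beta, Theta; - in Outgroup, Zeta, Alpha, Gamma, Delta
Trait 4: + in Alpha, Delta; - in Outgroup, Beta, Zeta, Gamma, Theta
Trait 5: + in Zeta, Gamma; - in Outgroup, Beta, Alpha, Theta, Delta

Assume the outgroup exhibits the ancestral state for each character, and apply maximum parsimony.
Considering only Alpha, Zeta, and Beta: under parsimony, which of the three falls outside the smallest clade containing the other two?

The outgroup has state '-' for every character, so '+' is the derived state throughout.
Trait 1: derived state '+' in Beta, Gamma, Theta, and Zeta only — synapomorphy for {Beta, Gamma, Theta, Zeta}.
Trait 2 (derived state '+') is unique to Gamma (autapomorphy; uninformative for grouping).
Trait 3: derived state '+' in Beta and Theta only — synapomorphy for {Beta, Theta}.
Trait 4: derived state '+' in Alpha and Delta only — synapomorphy for {Alpha, Delta}.
Only Gamma and Zeta show the derived state '+' for Trait 5, supporting them as a clade.
Most parsimonious ingroup topology: (((Beta,Theta),(Zeta,Gamma)),(Alpha,Delta)).
Beta and Zeta share a more recent common ancestor with each other than either does with Alpha, so Alpha is the least closely related of the three.

Alpha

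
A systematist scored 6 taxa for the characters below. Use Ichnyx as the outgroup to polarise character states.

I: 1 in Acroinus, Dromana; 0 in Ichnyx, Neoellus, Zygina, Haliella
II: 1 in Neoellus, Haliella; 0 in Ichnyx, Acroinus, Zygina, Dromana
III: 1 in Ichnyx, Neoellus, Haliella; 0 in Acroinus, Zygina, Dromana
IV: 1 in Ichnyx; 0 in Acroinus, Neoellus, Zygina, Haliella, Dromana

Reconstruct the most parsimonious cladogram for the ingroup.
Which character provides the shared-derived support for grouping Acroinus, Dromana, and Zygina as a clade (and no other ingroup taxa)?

Character polarity is set by the outgroup: the derived state is whichever differs from the outgroup's state, so for III, IV the derived state is '0', and for the remaining characters it is '1'.
Only Acroinus and Dromana show the derived state '1' for I, supporting them as a clade.
II: derived state '1' in Haliella and Neoellus only — synapomorphy for {Haliella, Neoellus}.
Only Acroinus, Dromana, and Zygina show the derived state '0' for III, supporting them as a clade.
All ingroup taxa share the derived state '0' for IV; it defines the ingroup but does not resolve relationships within it.
Most parsimonious ingroup topology: (((Dromana,Acroinus),Zygina),(Haliella,Neoellus)).
The clade {Acroinus, Dromana, Zygina} is supported by III: its derived state '0' occurs in exactly those taxa and in no other taxon (including the outgroup).

III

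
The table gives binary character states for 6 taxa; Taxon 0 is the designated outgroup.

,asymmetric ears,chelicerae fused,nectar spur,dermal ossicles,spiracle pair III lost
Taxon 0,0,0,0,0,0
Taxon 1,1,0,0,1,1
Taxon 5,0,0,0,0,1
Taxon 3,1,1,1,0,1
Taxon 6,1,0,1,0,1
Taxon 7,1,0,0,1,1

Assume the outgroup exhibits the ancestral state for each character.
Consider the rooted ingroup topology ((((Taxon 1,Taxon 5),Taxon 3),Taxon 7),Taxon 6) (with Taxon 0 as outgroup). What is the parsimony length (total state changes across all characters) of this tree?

Map each character onto ((((Taxon 1,Taxon 5),Taxon 3),Taxon 7),Taxon 6) (rooted by Taxon 0) and count the minimum state changes it requires (Fitch parsimony):
asymmetric ears: 2; chelicerae fused: 1; nectar spur: 2; dermal ossicles: 2; spiracle pair III lost: 1.
Total tree length = 8.

8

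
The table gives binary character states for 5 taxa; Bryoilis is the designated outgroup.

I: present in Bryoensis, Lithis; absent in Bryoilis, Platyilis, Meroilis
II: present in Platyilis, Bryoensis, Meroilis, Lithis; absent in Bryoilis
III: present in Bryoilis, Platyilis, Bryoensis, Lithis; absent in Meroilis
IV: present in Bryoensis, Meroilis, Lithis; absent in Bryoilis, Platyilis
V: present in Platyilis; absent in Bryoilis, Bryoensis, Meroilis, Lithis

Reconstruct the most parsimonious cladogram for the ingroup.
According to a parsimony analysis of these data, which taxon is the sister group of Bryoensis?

Lithis

Character polarity is set by the outgroup: the derived state is whichever differs from the outgroup's state, so for III the derived state is 'absent', and for the remaining characters it is 'present'.
Only Bryoensis and Lithis show the derived state 'present' for I, supporting them as a clade.
All ingroup taxa share the derived state 'present' for II; it defines the ingroup but does not resolve relationships within it.
III (derived state 'absent') is unique to Meroilis (autapomorphy; uninformative for grouping).
IV: derived state 'present' in Bryoensis, Lithis, and Meroilis only — synapomorphy for {Bryoensis, Lithis, Meroilis}.
V: derived state 'present' in Platyilis only — an autapomorphy, so it tells us nothing about relationships among taxa.
Most parsimonious ingroup topology: (Platyilis,((Bryoensis,Lithis),Meroilis)).
Bryoensis and Lithis form a cherry on this tree, so they are sister taxa.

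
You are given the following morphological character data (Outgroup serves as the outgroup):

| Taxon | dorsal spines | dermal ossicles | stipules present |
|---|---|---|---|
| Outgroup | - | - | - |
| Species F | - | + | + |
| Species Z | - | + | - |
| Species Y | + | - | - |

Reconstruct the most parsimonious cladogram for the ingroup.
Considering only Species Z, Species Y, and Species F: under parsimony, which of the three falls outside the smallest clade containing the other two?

The outgroup has state '-' for every character, so '+' is the derived state throughout.
dorsal spines: derived state '+' in Species Y only — an autapomorphy, so it tells us nothing about relationships among taxa.
dermal ossicles (derived state '+') is shared by Species F and Species Z — a synapomorphy uniting that clade.
stipules present (derived state '+') is unique to Species F (autapomorphy; uninformative for grouping).
Most parsimonious ingroup topology: ((Species F,Species Z),Species Y).
Species F and Species Z share a more recent common ancestor with each other than either does with Species Y, so Species Y is the least closely related of the three.

Species Y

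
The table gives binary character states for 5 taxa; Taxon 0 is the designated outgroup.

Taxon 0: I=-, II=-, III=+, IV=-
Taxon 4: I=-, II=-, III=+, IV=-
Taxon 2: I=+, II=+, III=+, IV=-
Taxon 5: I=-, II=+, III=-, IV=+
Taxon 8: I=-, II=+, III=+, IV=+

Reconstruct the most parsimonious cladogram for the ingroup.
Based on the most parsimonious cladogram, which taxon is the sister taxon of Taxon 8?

Taxon 5

Character polarity is set by the outgroup: the derived state is whichever differs from the outgroup's state, so for III the derived state is '-', and for the remaining characters it is '+'.
I: derived state '+' in Taxon 2 only — an autapomorphy, so it tells us nothing about relationships among taxa.
II (derived state '+') is shared by Taxon 2, Taxon 5, and Taxon 8 — a synapomorphy uniting that clade.
III (derived state '-') is unique to Taxon 5 (autapomorphy; uninformative for grouping).
Only Taxon 5 and Taxon 8 show the derived state '+' for IV, supporting them as a clade.
Most parsimonious ingroup topology: (Taxon 4,(Taxon 2,(Taxon 5,Taxon 8))).
Taxon 8 and Taxon 5 form a cherry on this tree, so they are sister taxa.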